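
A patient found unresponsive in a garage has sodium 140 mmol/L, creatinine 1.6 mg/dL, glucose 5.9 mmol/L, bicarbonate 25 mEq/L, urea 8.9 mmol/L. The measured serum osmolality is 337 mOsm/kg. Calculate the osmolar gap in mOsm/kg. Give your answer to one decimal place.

Calculated osmolality = 2·Na + glucose + urea
= 2·140 + 5.9 + 8.9
= 280 + 5.90 + 8.90
= 294.8 mOsm/kg ≈ 294.8 mOsm/kg
Osmolar gap = measured − calculated = 337 − 294.8 = 42.2 mOsm/kg

42.2 mOsm/kg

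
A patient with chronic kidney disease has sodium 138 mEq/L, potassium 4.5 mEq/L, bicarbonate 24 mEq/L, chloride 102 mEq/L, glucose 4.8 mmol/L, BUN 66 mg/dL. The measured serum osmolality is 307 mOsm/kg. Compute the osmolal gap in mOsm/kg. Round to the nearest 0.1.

2.6 mOsm/kg

Calculated osmolality = 2·Na + glucose + BUN/2.8
= 2·138 + 4.8 + 66/2.8
= 276 + 4.80 + 23.57
= 304.37 mOsm/kg ≈ 304.4 mOsm/kg
Osmolar gap = measured − calculated = 307 − 304.4 = 2.6 mOsm/kg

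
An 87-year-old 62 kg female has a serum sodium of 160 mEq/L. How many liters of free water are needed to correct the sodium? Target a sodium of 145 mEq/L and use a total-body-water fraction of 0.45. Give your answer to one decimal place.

TBW = 0.45 · 62 = 27.9 L
Free water deficit = TBW · (Na/145 − 1)
= 27.9 · (160/145 − 1)
= 27.9 · 0.1034
= 2.88 L

2.9 L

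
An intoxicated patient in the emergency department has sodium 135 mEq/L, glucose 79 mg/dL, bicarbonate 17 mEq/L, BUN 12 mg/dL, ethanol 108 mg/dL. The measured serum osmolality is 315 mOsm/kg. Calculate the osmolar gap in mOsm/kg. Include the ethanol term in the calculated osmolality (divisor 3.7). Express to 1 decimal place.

Calculated osmolality = 2·Na + glucose/18 + BUN/2.8 + ethanol/3.7
= 2·135 + 79/18 + 12/2.8 + 108/3.7
= 270 + 4.39 + 4.29 + 29.19
= 307.87 mOsm/kg ≈ 307.9 mOsm/kg
Osmolar gap = measured − calculated = 315 − 307.9 = 7.1 mOsm/kg

7.1 mOsm/kg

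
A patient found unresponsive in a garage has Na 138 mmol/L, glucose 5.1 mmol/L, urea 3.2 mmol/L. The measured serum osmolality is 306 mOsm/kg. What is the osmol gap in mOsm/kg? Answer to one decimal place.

Calculated osmolality = 2·Na + glucose + urea
= 2·138 + 5.1 + 3.2
= 276 + 5.10 + 3.20
= 284.3 mOsm/kg ≈ 284.3 mOsm/kg
Osmolar gap = measured − calculated = 306 − 284.3 = 21.7 mOsm/kg

21.7 mOsm/kg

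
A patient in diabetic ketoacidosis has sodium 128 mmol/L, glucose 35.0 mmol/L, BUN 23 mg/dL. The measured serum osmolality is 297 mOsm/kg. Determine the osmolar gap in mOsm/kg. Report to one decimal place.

-2.2 mOsm/kg

Calculated osmolality = 2·Na + glucose + BUN/2.8
= 2·128 + 35 + 23/2.8
= 256 + 35 + 8.21
= 299.21 mOsm/kg ≈ 299.2 mOsm/kg
Osmolar gap = measured − calculated = 297 − 299.2 = -2.2 mOsm/kg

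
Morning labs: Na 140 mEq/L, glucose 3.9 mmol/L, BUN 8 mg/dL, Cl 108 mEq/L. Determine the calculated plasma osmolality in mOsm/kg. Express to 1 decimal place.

286.8 mOsm/kg

Calculated osmolality = 2·Na + glucose + BUN/2.8
= 2·140 + 3.9 + 8/2.8
= 280 + 3.90 + 2.86
= 286.76 mOsm/kg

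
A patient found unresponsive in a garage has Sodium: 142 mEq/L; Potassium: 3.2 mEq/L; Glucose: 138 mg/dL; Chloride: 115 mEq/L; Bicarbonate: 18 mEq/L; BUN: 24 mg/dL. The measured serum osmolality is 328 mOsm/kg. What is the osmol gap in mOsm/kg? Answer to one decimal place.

Calculated osmolality = 2·Na + glucose/18 + BUN/2.8
= 2·142 + 138/18 + 24/2.8
= 284 + 7.67 + 8.57
= 300.24 mOsm/kg ≈ 300.2 mOsm/kg
Osmolar gap = measured − calculated = 328 − 300.2 = 27.8 mOsm/kg

27.8 mOsm/kg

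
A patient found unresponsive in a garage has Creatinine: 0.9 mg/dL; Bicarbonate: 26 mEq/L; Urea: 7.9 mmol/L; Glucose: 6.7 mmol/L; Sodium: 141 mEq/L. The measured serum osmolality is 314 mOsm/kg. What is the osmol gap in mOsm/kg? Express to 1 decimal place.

17.4 mOsm/kg

Calculated osmolality = 2·Na + glucose + urea
= 2·141 + 6.7 + 7.9
= 282 + 6.70 + 7.90
= 296.6 mOsm/kg ≈ 296.6 mOsm/kg
Osmolar gap = measured − calculated = 314 − 296.6 = 17.4 mOsm/kg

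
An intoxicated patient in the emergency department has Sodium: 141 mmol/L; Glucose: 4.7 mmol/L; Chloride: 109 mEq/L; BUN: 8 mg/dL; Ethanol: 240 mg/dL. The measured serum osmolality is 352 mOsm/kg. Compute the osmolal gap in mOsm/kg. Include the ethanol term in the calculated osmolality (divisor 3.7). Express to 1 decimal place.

Calculated osmolality = 2·Na + glucose + BUN/2.8 + ethanol/3.7
= 2·141 + 4.7 + 8/2.8 + 240/3.7
= 282 + 4.70 + 2.86 + 64.86
= 354.42 mOsm/kg ≈ 354.4 mOsm/kg
Osmolar gap = measured − calculated = 352 − 354.4 = -2.4 mOsm/kg

-2.4 mOsm/kg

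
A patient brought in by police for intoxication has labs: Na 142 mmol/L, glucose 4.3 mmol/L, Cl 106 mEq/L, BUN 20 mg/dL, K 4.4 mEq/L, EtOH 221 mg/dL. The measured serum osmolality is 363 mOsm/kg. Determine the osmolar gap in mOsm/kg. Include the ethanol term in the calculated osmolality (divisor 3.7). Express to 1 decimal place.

Calculated osmolality = 2·Na + glucose + BUN/2.8 + ethanol/3.7
= 2·142 + 4.3 + 20/2.8 + 221/3.7
= 284 + 4.30 + 7.14 + 59.73
= 355.17 mOsm/kg ≈ 355.2 mOsm/kg
Osmolar gap = measured − calculated = 363 − 355.2 = 7.8 mOsm/kg

7.8 mOsm/kg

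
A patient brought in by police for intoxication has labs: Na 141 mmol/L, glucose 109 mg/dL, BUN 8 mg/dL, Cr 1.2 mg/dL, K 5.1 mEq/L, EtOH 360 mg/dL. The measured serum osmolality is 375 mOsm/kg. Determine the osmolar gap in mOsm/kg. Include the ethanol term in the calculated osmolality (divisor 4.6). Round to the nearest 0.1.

Calculated osmolality = 2·Na + glucose/18 + BUN/2.8 + ethanol/4.6
= 2·141 + 109/18 + 8/2.8 + 360/4.6
= 282 + 6.06 + 2.86 + 78.26
= 369.18 mOsm/kg ≈ 369.2 mOsm/kg
Osmolar gap = measured − calculated = 375 − 369.2 = 5.8 mOsm/kg

5.8 mOsm/kg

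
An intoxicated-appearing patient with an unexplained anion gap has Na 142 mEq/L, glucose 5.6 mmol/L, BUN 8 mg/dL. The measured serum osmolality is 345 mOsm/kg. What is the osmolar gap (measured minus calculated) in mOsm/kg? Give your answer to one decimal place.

Calculated osmolality = 2·Na + glucose + BUN/2.8
= 2·142 + 5.6 + 8/2.8
= 284 + 5.60 + 2.86
= 292.46 mOsm/kg ≈ 292.5 mOsm/kg
Osmolar gap = measured − calculated = 345 − 292.5 = 52.5 mOsm/kg

52.5 mOsm/kg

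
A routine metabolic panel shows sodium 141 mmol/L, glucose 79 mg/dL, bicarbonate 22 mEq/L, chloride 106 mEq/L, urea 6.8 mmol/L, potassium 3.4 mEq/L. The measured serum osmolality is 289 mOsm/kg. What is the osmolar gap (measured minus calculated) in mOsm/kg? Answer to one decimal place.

Calculated osmolality = 2·Na + glucose/18 + urea
= 2·141 + 79/18 + 6.8
= 282 + 4.39 + 6.80
= 293.19 mOsm/kg ≈ 293.2 mOsm/kg
Osmolar gap = measured − calculated = 289 − 293.2 = -4.2 mOsm/kg

-4.2 mOsm/kg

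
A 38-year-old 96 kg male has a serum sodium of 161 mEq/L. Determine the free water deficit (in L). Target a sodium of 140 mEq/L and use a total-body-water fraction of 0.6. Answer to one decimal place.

8.6 L

TBW = 0.6 · 96 = 57.6 L
Free water deficit = TBW · (Na/140 − 1)
= 57.6 · (161/140 − 1)
= 57.6 · 0.15
= 8.64 L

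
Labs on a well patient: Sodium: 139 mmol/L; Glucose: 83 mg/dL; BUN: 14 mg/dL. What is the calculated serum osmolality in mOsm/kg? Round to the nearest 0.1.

287.6 mOsm/kg

Calculated osmolality = 2·Na + glucose/18 + BUN/2.8
= 2·139 + 83/18 + 14/2.8
= 278 + 4.61 + 5
= 287.61 mOsm/kg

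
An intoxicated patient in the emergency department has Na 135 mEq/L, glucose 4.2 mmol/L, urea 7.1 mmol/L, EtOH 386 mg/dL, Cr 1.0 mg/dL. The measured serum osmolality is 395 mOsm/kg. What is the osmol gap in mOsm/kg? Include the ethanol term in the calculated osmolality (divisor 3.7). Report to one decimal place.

9.4 mOsm/kg

Calculated osmolality = 2·Na + glucose + urea + ethanol/3.7
= 2·135 + 4.2 + 7.1 + 386/3.7
= 270 + 4.20 + 7.10 + 104.32
= 385.62 mOsm/kg ≈ 385.6 mOsm/kg
Osmolar gap = measured − calculated = 395 − 385.6 = 9.4 mOsm/kg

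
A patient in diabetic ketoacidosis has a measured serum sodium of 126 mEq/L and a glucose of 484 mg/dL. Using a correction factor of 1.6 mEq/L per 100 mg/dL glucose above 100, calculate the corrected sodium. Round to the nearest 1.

132 mEq/L

Corrected Na = measured Na + 1.6 · (glucose − 100)/100
= 126 + 1.6 · (484 − 100)/100
= 126 + 6.1
= 132.1 mEq/L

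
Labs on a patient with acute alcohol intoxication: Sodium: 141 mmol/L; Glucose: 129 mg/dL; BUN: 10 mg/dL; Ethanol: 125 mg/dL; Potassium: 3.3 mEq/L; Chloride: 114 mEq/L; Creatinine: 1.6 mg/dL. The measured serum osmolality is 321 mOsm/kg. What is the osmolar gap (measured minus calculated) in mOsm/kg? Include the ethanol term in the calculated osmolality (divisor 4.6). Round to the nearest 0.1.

1.1 mOsm/kg

Calculated osmolality = 2·Na + glucose/18 + BUN/2.8 + ethanol/4.6
= 2·141 + 129/18 + 10/2.8 + 125/4.6
= 282 + 7.17 + 3.57 + 27.17
= 319.91 mOsm/kg ≈ 319.9 mOsm/kg
Osmolar gap = measured − calculated = 321 − 319.9 = 1.1 mOsm/kg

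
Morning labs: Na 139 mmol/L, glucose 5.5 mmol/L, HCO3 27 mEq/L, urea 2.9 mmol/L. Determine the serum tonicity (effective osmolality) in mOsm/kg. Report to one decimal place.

Effective osmolality excludes urea (freely permeant across cell membranes):
2·Na + glucose
= 2·139 + 5.5
= 278 + 5.5
= 283.5 mOsm/kg

283.5 mOsm/kg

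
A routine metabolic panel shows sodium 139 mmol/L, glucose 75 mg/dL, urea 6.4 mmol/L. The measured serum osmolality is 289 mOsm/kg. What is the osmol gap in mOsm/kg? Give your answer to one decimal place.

Calculated osmolality = 2·Na + glucose/18 + urea
= 2·139 + 75/18 + 6.4
= 278 + 4.17 + 6.40
= 288.57 mOsm/kg ≈ 288.6 mOsm/kg
Osmolar gap = measured − calculated = 289 − 288.6 = 0.4 mOsm/kg

0.4 mOsm/kg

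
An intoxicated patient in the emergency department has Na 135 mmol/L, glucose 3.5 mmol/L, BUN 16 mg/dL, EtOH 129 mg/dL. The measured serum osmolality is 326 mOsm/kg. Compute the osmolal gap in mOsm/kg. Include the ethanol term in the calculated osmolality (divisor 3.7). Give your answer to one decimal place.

Calculated osmolality = 2·Na + glucose + BUN/2.8 + ethanol/3.7
= 2·135 + 3.5 + 16/2.8 + 129/3.7
= 270 + 3.50 + 5.71 + 34.86
= 314.07 mOsm/kg ≈ 314.1 mOsm/kg
Osmolar gap = measured − calculated = 326 − 314.1 = 11.9 mOsm/kg

11.9 mOsm/kg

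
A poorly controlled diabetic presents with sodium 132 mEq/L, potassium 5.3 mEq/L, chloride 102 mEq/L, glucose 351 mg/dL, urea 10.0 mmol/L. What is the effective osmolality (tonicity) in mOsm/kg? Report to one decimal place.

Effective osmolality excludes urea (freely permeant across cell membranes):
2·Na + glucose/18
= 2·132 + 351/18
= 264 + 19.5
= 283.5 mOsm/kg

283.5 mOsm/kg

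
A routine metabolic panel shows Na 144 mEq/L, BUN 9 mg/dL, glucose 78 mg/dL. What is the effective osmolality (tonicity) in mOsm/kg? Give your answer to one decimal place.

292.3 mOsm/kg

Effective osmolality excludes urea (freely permeant across cell membranes):
2·Na + glucose/18
= 2·144 + 78/18
= 288 + 4.33
= 292.33 mOsm/kg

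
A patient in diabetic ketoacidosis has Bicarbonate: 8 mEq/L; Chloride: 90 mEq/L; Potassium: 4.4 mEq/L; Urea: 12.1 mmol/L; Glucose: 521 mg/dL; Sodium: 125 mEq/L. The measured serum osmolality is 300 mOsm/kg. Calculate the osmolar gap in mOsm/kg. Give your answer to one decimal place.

Calculated osmolality = 2·Na + glucose/18 + urea
= 2·125 + 521/18 + 12.1
= 250 + 28.94 + 12.10
= 291.04 mOsm/kg ≈ 291.0 mOsm/kg
Osmolar gap = measured − calculated = 300 − 291.0 = 9.0 mOsm/kg

9.0 mOsm/kg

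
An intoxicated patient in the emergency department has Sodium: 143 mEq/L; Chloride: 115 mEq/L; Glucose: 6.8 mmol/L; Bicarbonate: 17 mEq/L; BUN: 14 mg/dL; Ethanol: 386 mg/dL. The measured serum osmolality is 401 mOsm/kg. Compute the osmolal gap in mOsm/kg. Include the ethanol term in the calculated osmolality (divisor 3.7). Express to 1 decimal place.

-1.1 mOsm/kg

Calculated osmolality = 2·Na + glucose + BUN/2.8 + ethanol/3.7
= 2·143 + 6.8 + 14/2.8 + 386/3.7
= 286 + 6.80 + 5 + 104.32
= 402.12 mOsm/kg ≈ 402.1 mOsm/kg
Osmolar gap = measured − calculated = 401 − 402.1 = -1.1 mOsm/kg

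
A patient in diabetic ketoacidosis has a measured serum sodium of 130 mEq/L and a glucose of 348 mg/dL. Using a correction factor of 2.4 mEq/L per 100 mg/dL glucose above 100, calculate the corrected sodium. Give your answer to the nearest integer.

136 mEq/L

Corrected Na = measured Na + 2.4 · (glucose − 100)/100
= 130 + 2.4 · (348 − 100)/100
= 130 + 6
= 136 mEq/L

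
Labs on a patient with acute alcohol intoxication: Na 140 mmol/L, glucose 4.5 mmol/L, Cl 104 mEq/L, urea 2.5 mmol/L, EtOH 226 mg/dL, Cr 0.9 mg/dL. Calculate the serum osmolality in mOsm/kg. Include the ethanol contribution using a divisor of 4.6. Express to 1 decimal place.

Calculated osmolality = 2·Na + glucose + urea + ethanol/4.6
= 2·140 + 4.5 + 2.5 + 226/4.6
= 280 + 4.50 + 2.50 + 49.13
= 336.13 mOsm/kg

336.1 mOsm/kg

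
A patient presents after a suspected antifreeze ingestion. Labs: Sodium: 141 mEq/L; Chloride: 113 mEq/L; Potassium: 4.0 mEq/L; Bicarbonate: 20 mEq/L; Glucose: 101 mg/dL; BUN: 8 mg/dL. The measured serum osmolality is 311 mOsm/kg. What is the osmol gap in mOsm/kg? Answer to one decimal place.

Calculated osmolality = 2·Na + glucose/18 + BUN/2.8
= 2·141 + 101/18 + 8/2.8
= 282 + 5.61 + 2.86
= 290.47 mOsm/kg ≈ 290.5 mOsm/kg
Osmolar gap = measured − calculated = 311 − 290.5 = 20.5 mOsm/kg

20.5 mOsm/kg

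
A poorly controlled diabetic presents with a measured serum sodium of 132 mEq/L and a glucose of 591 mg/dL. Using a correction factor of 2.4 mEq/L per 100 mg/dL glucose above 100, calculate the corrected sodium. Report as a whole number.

144 mEq/L

Corrected Na = measured Na + 2.4 · (glucose − 100)/100
= 132 + 2.4 · (591 − 100)/100
= 132 + 11.8
= 143.8 mEq/L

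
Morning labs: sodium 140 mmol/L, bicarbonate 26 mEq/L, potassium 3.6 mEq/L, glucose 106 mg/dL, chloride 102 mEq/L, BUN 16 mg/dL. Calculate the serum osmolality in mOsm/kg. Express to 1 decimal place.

291.6 mOsm/kg

Calculated osmolality = 2·Na + glucose/18 + BUN/2.8
= 2·140 + 106/18 + 16/2.8
= 280 + 5.89 + 5.71
= 291.6 mOsm/kg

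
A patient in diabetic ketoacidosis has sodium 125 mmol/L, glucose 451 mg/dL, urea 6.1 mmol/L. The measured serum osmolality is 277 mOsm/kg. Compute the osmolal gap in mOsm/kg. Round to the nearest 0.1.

-4.2 mOsm/kg

Calculated osmolality = 2·Na + glucose/18 + urea
= 2·125 + 451/18 + 6.1
= 250 + 25.06 + 6.10
= 281.16 mOsm/kg ≈ 281.2 mOsm/kg
Osmolar gap = measured − calculated = 277 − 281.2 = -4.2 mOsm/kg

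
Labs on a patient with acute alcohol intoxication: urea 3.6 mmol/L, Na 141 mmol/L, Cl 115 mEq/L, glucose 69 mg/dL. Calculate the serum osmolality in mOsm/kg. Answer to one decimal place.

Calculated osmolality = 2·Na + glucose/18 + urea
= 2·141 + 69/18 + 3.6
= 282 + 3.83 + 3.60
= 289.43 mOsm/kg

289.4 mOsm/kg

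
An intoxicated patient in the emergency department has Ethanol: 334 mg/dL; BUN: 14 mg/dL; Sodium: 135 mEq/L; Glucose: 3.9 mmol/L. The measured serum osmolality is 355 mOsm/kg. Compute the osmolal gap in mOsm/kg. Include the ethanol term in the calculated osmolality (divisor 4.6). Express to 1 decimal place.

3.5 mOsm/kg

Calculated osmolality = 2·Na + glucose + BUN/2.8 + ethanol/4.6
= 2·135 + 3.9 + 14/2.8 + 334/4.6
= 270 + 3.90 + 5 + 72.61
= 351.51 mOsm/kg ≈ 351.5 mOsm/kg
Osmolar gap = measured − calculated = 355 − 351.5 = 3.5 mOsm/kg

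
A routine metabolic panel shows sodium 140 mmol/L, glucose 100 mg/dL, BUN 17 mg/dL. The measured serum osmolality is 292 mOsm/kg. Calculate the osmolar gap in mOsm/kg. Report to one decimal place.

0.4 mOsm/kg

Calculated osmolality = 2·Na + glucose/18 + BUN/2.8
= 2·140 + 100/18 + 17/2.8
= 280 + 5.56 + 6.07
= 291.63 mOsm/kg ≈ 291.6 mOsm/kg
Osmolar gap = measured − calculated = 292 − 291.6 = 0.4 mOsm/kg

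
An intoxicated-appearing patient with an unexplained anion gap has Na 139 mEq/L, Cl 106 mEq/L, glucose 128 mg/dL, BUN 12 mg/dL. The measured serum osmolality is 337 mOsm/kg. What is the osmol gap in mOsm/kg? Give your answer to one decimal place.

Calculated osmolality = 2·Na + glucose/18 + BUN/2.8
= 2·139 + 128/18 + 12/2.8
= 278 + 7.11 + 4.29
= 289.4 mOsm/kg ≈ 289.4 mOsm/kg
Osmolar gap = measured − calculated = 337 − 289.4 = 47.6 mOsm/kg

47.6 mOsm/kg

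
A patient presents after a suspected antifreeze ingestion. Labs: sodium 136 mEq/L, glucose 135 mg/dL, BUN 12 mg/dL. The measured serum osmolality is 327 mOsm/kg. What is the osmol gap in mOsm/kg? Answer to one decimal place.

Calculated osmolality = 2·Na + glucose/18 + BUN/2.8
= 2·136 + 135/18 + 12/2.8
= 272 + 7.50 + 4.29
= 283.79 mOsm/kg ≈ 283.8 mOsm/kg
Osmolar gap = measured − calculated = 327 − 283.8 = 43.2 mOsm/kg

43.2 mOsm/kg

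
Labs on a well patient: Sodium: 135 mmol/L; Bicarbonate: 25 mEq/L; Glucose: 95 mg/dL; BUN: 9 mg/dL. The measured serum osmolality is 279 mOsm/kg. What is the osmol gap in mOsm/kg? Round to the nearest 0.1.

0.5 mOsm/kg

Calculated osmolality = 2·Na + glucose/18 + BUN/2.8
= 2·135 + 95/18 + 9/2.8
= 270 + 5.28 + 3.21
= 278.49 mOsm/kg ≈ 278.5 mOsm/kg
Osmolar gap = measured − calculated = 279 − 278.5 = 0.5 mOsm/kg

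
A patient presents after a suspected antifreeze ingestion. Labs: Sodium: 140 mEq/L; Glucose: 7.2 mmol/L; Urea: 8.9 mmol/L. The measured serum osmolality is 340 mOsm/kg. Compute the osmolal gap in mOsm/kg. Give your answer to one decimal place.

43.9 mOsm/kg

Calculated osmolality = 2·Na + glucose + urea
= 2·140 + 7.2 + 8.9
= 280 + 7.20 + 8.90
= 296.1 mOsm/kg ≈ 296.1 mOsm/kg
Osmolar gap = measured − calculated = 340 − 296.1 = 43.9 mOsm/kg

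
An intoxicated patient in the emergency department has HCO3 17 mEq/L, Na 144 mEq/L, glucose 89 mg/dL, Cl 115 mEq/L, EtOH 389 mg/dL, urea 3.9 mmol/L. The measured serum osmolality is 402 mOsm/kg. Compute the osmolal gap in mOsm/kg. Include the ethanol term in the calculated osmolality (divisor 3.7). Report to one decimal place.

0.0 mOsm/kg

Calculated osmolality = 2·Na + glucose/18 + urea + ethanol/3.7
= 2·144 + 89/18 + 3.9 + 389/3.7
= 288 + 4.94 + 3.90 + 105.14
= 401.98 mOsm/kg ≈ 402.0 mOsm/kg
Osmolar gap = measured − calculated = 402 − 402.0 = 0.0 mOsm/kg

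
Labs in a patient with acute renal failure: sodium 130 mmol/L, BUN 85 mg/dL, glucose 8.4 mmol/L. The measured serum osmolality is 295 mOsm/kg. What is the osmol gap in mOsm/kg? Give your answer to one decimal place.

Calculated osmolality = 2·Na + glucose + BUN/2.8
= 2·130 + 8.4 + 85/2.8
= 260 + 8.40 + 30.36
= 298.76 mOsm/kg ≈ 298.8 mOsm/kg
Osmolar gap = measured − calculated = 295 − 298.8 = -3.8 mOsm/kg

-3.8 mOsm/kg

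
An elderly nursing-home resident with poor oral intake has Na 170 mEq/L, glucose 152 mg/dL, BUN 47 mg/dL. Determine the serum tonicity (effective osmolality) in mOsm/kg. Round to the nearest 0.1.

Effective osmolality excludes urea (freely permeant across cell membranes):
2·Na + glucose/18
= 2·170 + 152/18
= 340 + 8.44
= 348.44 mOsm/kg

348.4 mOsm/kg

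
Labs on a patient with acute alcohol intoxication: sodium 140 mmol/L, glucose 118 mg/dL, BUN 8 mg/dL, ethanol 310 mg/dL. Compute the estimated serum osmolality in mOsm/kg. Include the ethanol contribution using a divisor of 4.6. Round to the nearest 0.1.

Calculated osmolality = 2·Na + glucose/18 + BUN/2.8 + ethanol/4.6
= 2·140 + 118/18 + 8/2.8 + 310/4.6
= 280 + 6.56 + 2.86 + 67.39
= 356.81 mOsm/kg

356.8 mOsm/kg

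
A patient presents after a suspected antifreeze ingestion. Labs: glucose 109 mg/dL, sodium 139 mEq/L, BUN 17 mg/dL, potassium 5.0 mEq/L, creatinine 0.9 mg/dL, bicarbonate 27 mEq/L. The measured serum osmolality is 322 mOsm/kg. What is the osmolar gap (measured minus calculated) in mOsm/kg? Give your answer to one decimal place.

31.9 mOsm/kg

Calculated osmolality = 2·Na + glucose/18 + BUN/2.8
= 2·139 + 109/18 + 17/2.8
= 278 + 6.06 + 6.07
= 290.13 mOsm/kg ≈ 290.1 mOsm/kg
Osmolar gap = measured − calculated = 322 − 290.1 = 31.9 mOsm/kg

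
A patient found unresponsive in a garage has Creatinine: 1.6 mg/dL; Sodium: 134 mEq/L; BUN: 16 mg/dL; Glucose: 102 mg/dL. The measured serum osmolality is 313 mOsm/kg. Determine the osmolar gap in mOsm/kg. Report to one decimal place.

Calculated osmolality = 2·Na + glucose/18 + BUN/2.8
= 2·134 + 102/18 + 16/2.8
= 268 + 5.67 + 5.71
= 279.38 mOsm/kg ≈ 279.4 mOsm/kg
Osmolar gap = measured − calculated = 313 − 279.4 = 33.6 mOsm/kg

33.6 mOsm/kg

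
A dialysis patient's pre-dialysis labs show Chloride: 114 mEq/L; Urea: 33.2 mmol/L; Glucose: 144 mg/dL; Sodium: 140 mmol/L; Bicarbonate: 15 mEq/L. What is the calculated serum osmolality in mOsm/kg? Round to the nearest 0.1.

Calculated osmolality = 2·Na + glucose/18 + urea
= 2·140 + 144/18 + 33.2
= 280 + 8 + 33.20
= 321.2 mOsm/kg

321.2 mOsm/kg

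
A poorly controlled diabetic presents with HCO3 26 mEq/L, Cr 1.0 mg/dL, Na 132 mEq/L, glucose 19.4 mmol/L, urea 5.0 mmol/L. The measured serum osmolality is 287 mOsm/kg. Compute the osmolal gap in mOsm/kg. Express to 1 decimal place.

-1.4 mOsm/kg

Calculated osmolality = 2·Na + glucose + urea
= 2·132 + 19.4 + 5
= 264 + 19.40 + 5
= 288.4 mOsm/kg ≈ 288.4 mOsm/kg
Osmolar gap = measured − calculated = 287 − 288.4 = -1.4 mOsm/kg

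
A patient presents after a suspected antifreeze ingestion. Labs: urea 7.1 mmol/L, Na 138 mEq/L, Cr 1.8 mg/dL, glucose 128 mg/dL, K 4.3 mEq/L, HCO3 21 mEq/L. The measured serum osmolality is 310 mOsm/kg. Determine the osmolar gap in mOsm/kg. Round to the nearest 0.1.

19.8 mOsm/kg

Calculated osmolality = 2·Na + glucose/18 + urea
= 2·138 + 128/18 + 7.1
= 276 + 7.11 + 7.10
= 290.21 mOsm/kg ≈ 290.2 mOsm/kg
Osmolar gap = measured − calculated = 310 − 290.2 = 19.8 mOsm/kg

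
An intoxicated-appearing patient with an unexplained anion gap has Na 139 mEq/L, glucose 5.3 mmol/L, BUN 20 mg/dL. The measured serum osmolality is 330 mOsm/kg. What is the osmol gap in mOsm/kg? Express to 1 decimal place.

Calculated osmolality = 2·Na + glucose + BUN/2.8
= 2·139 + 5.3 + 20/2.8
= 278 + 5.30 + 7.14
= 290.44 mOsm/kg ≈ 290.4 mOsm/kg
Osmolar gap = measured − calculated = 330 − 290.4 = 39.6 mOsm/kg

39.6 mOsm/kg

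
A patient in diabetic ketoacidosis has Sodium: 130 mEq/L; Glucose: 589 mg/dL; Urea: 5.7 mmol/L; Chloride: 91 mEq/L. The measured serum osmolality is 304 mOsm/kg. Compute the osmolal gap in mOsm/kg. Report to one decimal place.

5.6 mOsm/kg

Calculated osmolality = 2·Na + glucose/18 + urea
= 2·130 + 589/18 + 5.7
= 260 + 32.72 + 5.70
= 298.42 mOsm/kg ≈ 298.4 mOsm/kg
Osmolar gap = measured − calculated = 304 − 298.4 = 5.6 mOsm/kg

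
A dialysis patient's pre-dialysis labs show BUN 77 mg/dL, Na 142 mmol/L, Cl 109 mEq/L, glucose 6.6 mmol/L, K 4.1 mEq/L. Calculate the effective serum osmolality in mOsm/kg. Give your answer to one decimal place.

290.6 mOsm/kg

Effective osmolality excludes urea (freely permeant across cell membranes):
2·Na + glucose
= 2·142 + 6.6
= 284 + 6.6
= 290.6 mOsm/kg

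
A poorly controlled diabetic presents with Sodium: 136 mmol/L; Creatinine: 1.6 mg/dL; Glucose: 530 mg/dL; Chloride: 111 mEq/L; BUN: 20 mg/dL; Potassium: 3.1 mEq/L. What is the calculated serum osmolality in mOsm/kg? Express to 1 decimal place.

Calculated osmolality = 2·Na + glucose/18 + BUN/2.8
= 2·136 + 530/18 + 20/2.8
= 272 + 29.44 + 7.14
= 308.58 mOsm/kg

308.6 mOsm/kg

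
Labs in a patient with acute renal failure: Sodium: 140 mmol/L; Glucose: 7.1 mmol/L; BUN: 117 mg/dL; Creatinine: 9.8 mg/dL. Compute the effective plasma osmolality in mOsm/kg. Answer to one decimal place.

287.1 mOsm/kg

Effective osmolality excludes urea (freely permeant across cell membranes):
2·Na + glucose
= 2·140 + 7.1
= 280 + 7.1
= 287.1 mOsm/kg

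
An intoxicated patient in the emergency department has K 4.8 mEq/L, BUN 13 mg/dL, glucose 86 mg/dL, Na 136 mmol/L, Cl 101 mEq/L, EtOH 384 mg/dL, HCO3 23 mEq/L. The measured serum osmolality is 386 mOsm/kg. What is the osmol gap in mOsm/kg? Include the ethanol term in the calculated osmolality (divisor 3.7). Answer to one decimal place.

0.8 mOsm/kg

Calculated osmolality = 2·Na + glucose/18 + BUN/2.8 + ethanol/3.7
= 2·136 + 86/18 + 13/2.8 + 384/3.7
= 272 + 4.78 + 4.64 + 103.78
= 385.2 mOsm/kg ≈ 385.2 mOsm/kg
Osmolar gap = measured − calculated = 386 − 385.2 = 0.8 mOsm/kg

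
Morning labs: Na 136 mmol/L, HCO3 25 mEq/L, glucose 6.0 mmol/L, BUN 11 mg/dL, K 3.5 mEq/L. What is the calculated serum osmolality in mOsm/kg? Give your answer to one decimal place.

281.9 mOsm/kg

Calculated osmolality = 2·Na + glucose + BUN/2.8
= 2·136 + 6 + 11/2.8
= 272 + 6 + 3.93
= 281.93 mOsm/kg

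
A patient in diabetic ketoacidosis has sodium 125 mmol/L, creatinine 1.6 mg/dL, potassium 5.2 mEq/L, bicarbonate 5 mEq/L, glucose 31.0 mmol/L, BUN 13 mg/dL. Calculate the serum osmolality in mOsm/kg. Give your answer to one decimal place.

Calculated osmolality = 2·Na + glucose + BUN/2.8
= 2·125 + 31 + 13/2.8
= 250 + 31 + 4.64
= 285.64 mOsm/kg

285.6 mOsm/kg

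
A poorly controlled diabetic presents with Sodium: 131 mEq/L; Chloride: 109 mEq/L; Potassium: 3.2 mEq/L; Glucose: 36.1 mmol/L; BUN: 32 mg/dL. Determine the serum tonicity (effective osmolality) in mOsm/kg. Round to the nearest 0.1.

Effective osmolality excludes urea (freely permeant across cell membranes):
2·Na + glucose
= 2·131 + 36.1
= 262 + 36.1
= 298.1 mOsm/kg

298.1 mOsm/kg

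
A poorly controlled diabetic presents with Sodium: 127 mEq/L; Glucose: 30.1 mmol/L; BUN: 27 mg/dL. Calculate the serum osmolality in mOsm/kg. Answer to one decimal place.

Calculated osmolality = 2·Na + glucose + BUN/2.8
= 2·127 + 30.1 + 27/2.8
= 254 + 30.10 + 9.64
= 293.74 mOsm/kg

293.7 mOsm/kg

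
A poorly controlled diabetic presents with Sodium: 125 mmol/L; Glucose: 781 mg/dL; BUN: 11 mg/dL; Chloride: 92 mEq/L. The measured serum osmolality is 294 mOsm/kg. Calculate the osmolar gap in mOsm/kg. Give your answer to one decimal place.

-3.3 mOsm/kg

Calculated osmolality = 2·Na + glucose/18 + BUN/2.8
= 2·125 + 781/18 + 11/2.8
= 250 + 43.39 + 3.93
= 297.32 mOsm/kg ≈ 297.3 mOsm/kg
Osmolar gap = measured − calculated = 294 − 297.3 = -3.3 mOsm/kg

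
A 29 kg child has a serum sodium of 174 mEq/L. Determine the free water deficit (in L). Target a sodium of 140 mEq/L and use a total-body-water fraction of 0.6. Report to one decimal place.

TBW = 0.6 · 29 = 17.4 L
Free water deficit = TBW · (Na/140 − 1)
= 17.4 · (174/140 − 1)
= 17.4 · 0.2429
= 4.23 L

4.2 L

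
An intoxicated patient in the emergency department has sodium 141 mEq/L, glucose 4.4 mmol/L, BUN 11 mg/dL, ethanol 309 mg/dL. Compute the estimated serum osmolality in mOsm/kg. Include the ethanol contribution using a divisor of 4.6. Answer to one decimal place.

Calculated osmolality = 2·Na + glucose + BUN/2.8 + ethanol/4.6
= 2·141 + 4.4 + 11/2.8 + 309/4.6
= 282 + 4.40 + 3.93 + 67.17
= 357.5 mOsm/kg

357.5 mOsm/kg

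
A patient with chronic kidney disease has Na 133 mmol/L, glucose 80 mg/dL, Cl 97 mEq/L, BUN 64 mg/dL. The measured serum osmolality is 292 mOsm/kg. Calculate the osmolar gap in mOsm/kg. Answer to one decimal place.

-1.3 mOsm/kg

Calculated osmolality = 2·Na + glucose/18 + BUN/2.8
= 2·133 + 80/18 + 64/2.8
= 266 + 4.44 + 22.86
= 293.3 mOsm/kg ≈ 293.3 mOsm/kg
Osmolar gap = measured − calculated = 292 − 293.3 = -1.3 mOsm/kg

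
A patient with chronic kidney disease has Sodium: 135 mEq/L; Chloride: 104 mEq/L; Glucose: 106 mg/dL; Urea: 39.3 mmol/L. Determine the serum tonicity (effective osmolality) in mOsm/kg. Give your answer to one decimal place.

Effective osmolality excludes urea (freely permeant across cell membranes):
2·Na + glucose/18
= 2·135 + 106/18
= 270 + 5.89
= 275.89 mOsm/kg

275.9 mOsm/kg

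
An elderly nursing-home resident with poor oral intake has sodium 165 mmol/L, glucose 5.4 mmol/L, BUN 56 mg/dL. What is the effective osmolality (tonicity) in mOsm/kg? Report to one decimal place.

335.4 mOsm/kg

Effective osmolality excludes urea (freely permeant across cell membranes):
2·Na + glucose
= 2·165 + 5.4
= 330 + 5.4
= 335.4 mOsm/kg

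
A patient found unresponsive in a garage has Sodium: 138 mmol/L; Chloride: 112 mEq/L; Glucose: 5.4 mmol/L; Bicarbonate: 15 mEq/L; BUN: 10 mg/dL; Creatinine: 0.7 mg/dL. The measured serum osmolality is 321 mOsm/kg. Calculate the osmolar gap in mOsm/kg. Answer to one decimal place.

Calculated osmolality = 2·Na + glucose + BUN/2.8
= 2·138 + 5.4 + 10/2.8
= 276 + 5.40 + 3.57
= 284.97 mOsm/kg ≈ 285.0 mOsm/kg
Osmolar gap = measured − calculated = 321 − 285.0 = 36.0 mOsm/kg

36.0 mOsm/kg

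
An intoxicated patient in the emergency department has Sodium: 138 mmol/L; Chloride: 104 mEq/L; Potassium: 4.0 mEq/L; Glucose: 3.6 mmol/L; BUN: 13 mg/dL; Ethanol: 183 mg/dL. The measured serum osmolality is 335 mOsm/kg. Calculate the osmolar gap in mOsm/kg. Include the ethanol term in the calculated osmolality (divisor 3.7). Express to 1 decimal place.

Calculated osmolality = 2·Na + glucose + BUN/2.8 + ethanol/3.7
= 2·138 + 3.6 + 13/2.8 + 183/3.7
= 276 + 3.60 + 4.64 + 49.46
= 333.7 mOsm/kg ≈ 333.7 mOsm/kg
Osmolar gap = measured − calculated = 335 − 333.7 = 1.3 mOsm/kg

1.3 mOsm/kg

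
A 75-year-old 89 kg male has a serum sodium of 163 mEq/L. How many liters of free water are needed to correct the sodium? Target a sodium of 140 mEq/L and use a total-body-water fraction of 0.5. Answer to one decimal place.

TBW = 0.5 · 89 = 44.5 L
Free water deficit = TBW · (Na/140 − 1)
= 44.5 · (163/140 − 1)
= 44.5 · 0.1643
= 7.31 L

7.3 L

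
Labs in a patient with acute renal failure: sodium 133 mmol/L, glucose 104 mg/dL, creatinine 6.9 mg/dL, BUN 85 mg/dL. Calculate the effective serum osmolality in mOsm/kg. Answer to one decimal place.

Effective osmolality excludes urea (freely permeant across cell membranes):
2·Na + glucose/18
= 2·133 + 104/18
= 266 + 5.78
= 271.78 mOsm/kg

271.8 mOsm/kg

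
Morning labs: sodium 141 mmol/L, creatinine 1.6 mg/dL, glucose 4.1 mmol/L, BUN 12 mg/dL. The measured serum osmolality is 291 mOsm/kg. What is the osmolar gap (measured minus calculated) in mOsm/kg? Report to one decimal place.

Calculated osmolality = 2·Na + glucose + BUN/2.8
= 2·141 + 4.1 + 12/2.8
= 282 + 4.10 + 4.29
= 290.39 mOsm/kg ≈ 290.4 mOsm/kg
Osmolar gap = measured − calculated = 291 − 290.4 = 0.6 mOsm/kg

0.6 mOsm/kg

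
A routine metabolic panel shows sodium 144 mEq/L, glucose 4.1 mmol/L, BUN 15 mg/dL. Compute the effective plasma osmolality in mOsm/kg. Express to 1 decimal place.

Effective osmolality excludes urea (freely permeant across cell membranes):
2·Na + glucose
= 2·144 + 4.1
= 288 + 4.1
= 292.1 mOsm/kg

292.1 mOsm/kg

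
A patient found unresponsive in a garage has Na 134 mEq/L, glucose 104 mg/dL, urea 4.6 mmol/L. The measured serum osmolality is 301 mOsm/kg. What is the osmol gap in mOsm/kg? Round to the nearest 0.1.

22.6 mOsm/kg

Calculated osmolality = 2·Na + glucose/18 + urea
= 2·134 + 104/18 + 4.6
= 268 + 5.78 + 4.60
= 278.38 mOsm/kg ≈ 278.4 mOsm/kg
Osmolar gap = measured − calculated = 301 − 278.4 = 22.6 mOsm/kg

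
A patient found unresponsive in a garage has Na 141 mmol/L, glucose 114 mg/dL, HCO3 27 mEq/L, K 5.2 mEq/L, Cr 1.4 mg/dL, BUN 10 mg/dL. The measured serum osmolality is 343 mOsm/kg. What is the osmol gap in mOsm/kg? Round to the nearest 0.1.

51.1 mOsm/kg

Calculated osmolality = 2·Na + glucose/18 + BUN/2.8
= 2·141 + 114/18 + 10/2.8
= 282 + 6.33 + 3.57
= 291.9 mOsm/kg ≈ 291.9 mOsm/kg
Osmolar gap = measured − calculated = 343 − 291.9 = 51.1 mOsm/kg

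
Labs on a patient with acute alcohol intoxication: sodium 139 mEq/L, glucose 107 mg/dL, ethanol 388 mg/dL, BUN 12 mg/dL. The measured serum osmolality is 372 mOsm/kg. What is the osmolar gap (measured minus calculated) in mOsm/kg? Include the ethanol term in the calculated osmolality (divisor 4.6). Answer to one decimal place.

Calculated osmolality = 2·Na + glucose/18 + BUN/2.8 + ethanol/4.6
= 2·139 + 107/18 + 12/2.8 + 388/4.6
= 278 + 5.94 + 4.29 + 84.35
= 372.58 mOsm/kg ≈ 372.6 mOsm/kg
Osmolar gap = measured − calculated = 372 − 372.6 = -0.6 mOsm/kg

-0.6 mOsm/kg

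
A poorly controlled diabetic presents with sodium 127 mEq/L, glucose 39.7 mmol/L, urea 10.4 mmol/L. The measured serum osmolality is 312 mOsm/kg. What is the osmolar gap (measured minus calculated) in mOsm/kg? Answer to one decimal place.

Calculated osmolality = 2·Na + glucose + urea
= 2·127 + 39.7 + 10.4
= 254 + 39.70 + 10.40
= 304.1 mOsm/kg ≈ 304.1 mOsm/kg
Osmolar gap = measured − calculated = 312 − 304.1 = 7.9 mOsm/kg

7.9 mOsm/kg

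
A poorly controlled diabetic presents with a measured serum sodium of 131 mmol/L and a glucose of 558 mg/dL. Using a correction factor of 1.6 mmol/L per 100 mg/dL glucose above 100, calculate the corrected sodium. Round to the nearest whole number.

138 mmol/L

Corrected Na = measured Na + 1.6 · (glucose − 100)/100
= 131 + 1.6 · (558 − 100)/100
= 131 + 7.3
= 138.3 mmol/L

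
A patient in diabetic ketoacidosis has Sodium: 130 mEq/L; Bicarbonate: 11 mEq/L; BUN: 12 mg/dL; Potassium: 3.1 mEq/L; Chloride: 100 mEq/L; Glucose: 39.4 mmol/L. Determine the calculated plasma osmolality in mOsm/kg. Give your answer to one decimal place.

303.7 mOsm/kg

Calculated osmolality = 2·Na + glucose + BUN/2.8
= 2·130 + 39.4 + 12/2.8
= 260 + 39.40 + 4.29
= 303.69 mOsm/kg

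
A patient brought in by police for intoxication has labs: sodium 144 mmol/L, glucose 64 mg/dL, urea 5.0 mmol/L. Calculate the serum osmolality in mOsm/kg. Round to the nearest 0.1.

Calculated osmolality = 2·Na + glucose/18 + urea
= 2·144 + 64/18 + 5
= 288 + 3.56 + 5
= 296.56 mOsm/kg

296.6 mOsm/kg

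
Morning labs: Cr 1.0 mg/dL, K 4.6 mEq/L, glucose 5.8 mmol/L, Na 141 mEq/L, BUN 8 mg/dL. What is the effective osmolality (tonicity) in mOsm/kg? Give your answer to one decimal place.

287.8 mOsm/kg

Effective osmolality excludes urea (freely permeant across cell membranes):
2·Na + glucose
= 2·141 + 5.8
= 282 + 5.8
= 287.8 mOsm/kg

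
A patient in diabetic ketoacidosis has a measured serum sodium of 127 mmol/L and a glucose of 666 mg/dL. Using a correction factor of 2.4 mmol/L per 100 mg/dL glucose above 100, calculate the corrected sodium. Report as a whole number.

Corrected Na = measured Na + 2.4 · (glucose − 100)/100
= 127 + 2.4 · (666 − 100)/100
= 127 + 13.6
= 140.6 mmol/L

141 mmol/L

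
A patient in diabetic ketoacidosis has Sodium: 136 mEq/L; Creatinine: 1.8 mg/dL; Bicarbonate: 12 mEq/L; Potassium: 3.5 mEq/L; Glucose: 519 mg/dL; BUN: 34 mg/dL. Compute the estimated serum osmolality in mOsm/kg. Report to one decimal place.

313.0 mOsm/kg

Calculated osmolality = 2·Na + glucose/18 + BUN/2.8
= 2·136 + 519/18 + 34/2.8
= 272 + 28.83 + 12.14
= 312.97 mOsm/kg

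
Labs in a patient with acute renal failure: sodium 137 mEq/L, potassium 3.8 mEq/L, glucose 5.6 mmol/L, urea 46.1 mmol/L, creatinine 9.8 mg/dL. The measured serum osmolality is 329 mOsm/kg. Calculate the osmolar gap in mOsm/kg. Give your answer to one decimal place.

3.3 mOsm/kg

Calculated osmolality = 2·Na + glucose + urea
= 2·137 + 5.6 + 46.1
= 274 + 5.60 + 46.10
= 325.7 mOsm/kg ≈ 325.7 mOsm/kg
Osmolar gap = measured − calculated = 329 − 325.7 = 3.3 mOsm/kg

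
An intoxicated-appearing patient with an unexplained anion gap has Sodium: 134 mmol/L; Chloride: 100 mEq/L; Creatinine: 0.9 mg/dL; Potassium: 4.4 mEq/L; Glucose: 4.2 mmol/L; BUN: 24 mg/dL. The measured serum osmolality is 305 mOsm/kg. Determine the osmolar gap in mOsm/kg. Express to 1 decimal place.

Calculated osmolality = 2·Na + glucose + BUN/2.8
= 2·134 + 4.2 + 24/2.8
= 268 + 4.20 + 8.57
= 280.77 mOsm/kg ≈ 280.8 mOsm/kg
Osmolar gap = measured − calculated = 305 − 280.8 = 24.2 mOsm/kg

24.2 mOsm/kg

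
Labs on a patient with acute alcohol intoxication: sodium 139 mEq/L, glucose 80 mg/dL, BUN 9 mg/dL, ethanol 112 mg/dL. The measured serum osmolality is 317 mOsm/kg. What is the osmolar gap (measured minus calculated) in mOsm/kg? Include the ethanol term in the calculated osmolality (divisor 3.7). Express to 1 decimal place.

1.1 mOsm/kg

Calculated osmolality = 2·Na + glucose/18 + BUN/2.8 + ethanol/3.7
= 2·139 + 80/18 + 9/2.8 + 112/3.7
= 278 + 4.44 + 3.21 + 30.27
= 315.92 mOsm/kg ≈ 315.9 mOsm/kg
Osmolar gap = measured − calculated = 317 − 315.9 = 1.1 mOsm/kg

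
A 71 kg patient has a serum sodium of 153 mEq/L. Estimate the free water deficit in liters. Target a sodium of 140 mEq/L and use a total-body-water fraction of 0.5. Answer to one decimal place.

3.3 L

TBW = 0.5 · 71 = 35.5 L
Free water deficit = TBW · (Na/140 − 1)
= 35.5 · (153/140 − 1)
= 35.5 · 0.0929
= 3.3 L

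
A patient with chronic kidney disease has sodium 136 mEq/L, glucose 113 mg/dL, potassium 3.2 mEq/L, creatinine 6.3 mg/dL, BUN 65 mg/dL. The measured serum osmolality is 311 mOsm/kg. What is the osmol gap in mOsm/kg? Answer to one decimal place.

Calculated osmolality = 2·Na + glucose/18 + BUN/2.8
= 2·136 + 113/18 + 65/2.8
= 272 + 6.28 + 23.21
= 301.49 mOsm/kg ≈ 301.5 mOsm/kg
Osmolar gap = measured − calculated = 311 − 301.5 = 9.5 mOsm/kg

9.5 mOsm/kg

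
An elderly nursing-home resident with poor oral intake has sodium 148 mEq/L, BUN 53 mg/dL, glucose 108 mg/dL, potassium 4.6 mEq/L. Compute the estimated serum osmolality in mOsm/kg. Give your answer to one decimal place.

Calculated osmolality = 2·Na + glucose/18 + BUN/2.8
= 2·148 + 108/18 + 53/2.8
= 296 + 6 + 18.93
= 320.93 mOsm/kg

320.9 mOsm/kg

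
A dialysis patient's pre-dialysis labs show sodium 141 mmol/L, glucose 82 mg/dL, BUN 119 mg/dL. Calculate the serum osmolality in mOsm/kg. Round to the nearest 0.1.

329.1 mOsm/kg

Calculated osmolality = 2·Na + glucose/18 + BUN/2.8
= 2·141 + 82/18 + 119/2.8
= 282 + 4.56 + 42.50
= 329.06 mOsm/kg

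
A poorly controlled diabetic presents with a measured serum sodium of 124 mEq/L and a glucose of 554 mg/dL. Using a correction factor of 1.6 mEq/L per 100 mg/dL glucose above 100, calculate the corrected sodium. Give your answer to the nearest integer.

Corrected Na = measured Na + 1.6 · (glucose − 100)/100
= 124 + 1.6 · (554 − 100)/100
= 124 + 7.3
= 131.3 mEq/L

131 mEq/L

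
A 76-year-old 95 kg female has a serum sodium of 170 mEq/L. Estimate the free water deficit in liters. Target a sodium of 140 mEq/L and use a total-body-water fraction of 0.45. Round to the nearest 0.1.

9.2 L

TBW = 0.45 · 95 = 42.75 L
Free water deficit = TBW · (Na/140 − 1)
= 42.75 · (170/140 − 1)
= 42.75 · 0.2143
= 9.16 L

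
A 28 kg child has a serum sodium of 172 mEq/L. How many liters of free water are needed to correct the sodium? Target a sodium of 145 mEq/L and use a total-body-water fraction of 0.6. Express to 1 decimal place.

3.1 L

TBW = 0.6 · 28 = 16.8 L
Free water deficit = TBW · (Na/145 − 1)
= 16.8 · (172/145 − 1)
= 16.8 · 0.1862
= 3.13 L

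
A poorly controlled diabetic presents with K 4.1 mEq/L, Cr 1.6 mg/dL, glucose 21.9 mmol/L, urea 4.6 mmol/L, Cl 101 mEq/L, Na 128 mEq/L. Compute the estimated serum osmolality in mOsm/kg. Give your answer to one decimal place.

Calculated osmolality = 2·Na + glucose + urea
= 2·128 + 21.9 + 4.6
= 256 + 21.90 + 4.60
= 282.5 mOsm/kg

282.5 mOsm/kg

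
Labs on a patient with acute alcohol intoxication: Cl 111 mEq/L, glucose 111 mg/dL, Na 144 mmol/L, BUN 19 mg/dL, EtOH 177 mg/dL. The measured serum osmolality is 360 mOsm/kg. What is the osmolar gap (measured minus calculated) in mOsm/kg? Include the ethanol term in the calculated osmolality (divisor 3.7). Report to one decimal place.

Calculated osmolality = 2·Na + glucose/18 + BUN/2.8 + ethanol/3.7
= 2·144 + 111/18 + 19/2.8 + 177/3.7
= 288 + 6.17 + 6.79 + 47.84
= 348.8 mOsm/kg ≈ 348.8 mOsm/kg
Osmolar gap = measured − calculated = 360 − 348.8 = 11.2 mOsm/kg

11.2 mOsm/kg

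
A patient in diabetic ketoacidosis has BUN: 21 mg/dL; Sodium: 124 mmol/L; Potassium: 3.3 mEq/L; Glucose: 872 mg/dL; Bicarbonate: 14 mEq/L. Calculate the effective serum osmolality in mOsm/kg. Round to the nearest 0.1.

Effective osmolality excludes urea (freely permeant across cell membranes):
2·Na + glucose/18
= 2·124 + 872/18
= 248 + 48.44
= 296.44 mOsm/kg

296.4 mOsm/kg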